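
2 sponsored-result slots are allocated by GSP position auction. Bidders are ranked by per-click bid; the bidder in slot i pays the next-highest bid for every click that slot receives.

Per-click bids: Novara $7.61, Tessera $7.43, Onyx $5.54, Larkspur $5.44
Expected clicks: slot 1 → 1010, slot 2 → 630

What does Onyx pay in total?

Onyx pays $0.00

Sorting advertisers: $7.61 (Novara) > $7.43 (Tessera) > $5.54 (Onyx) > …
Onyx ranks below slot 2 → no slot, pays nothing.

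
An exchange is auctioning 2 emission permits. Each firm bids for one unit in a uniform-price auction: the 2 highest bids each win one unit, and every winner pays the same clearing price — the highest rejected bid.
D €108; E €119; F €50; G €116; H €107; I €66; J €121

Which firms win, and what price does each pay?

Ordering the bids: 121 (J), 119 (E), 116 (G), 108 (D), …
Winners (2 units): J, E.
Clearing price = highest rejected bid = €116.

J, E; each pays €116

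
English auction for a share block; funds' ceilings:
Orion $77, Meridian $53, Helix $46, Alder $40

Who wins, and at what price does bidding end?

Rule: the price rises until one bidder remains; the winner pays the price at which the last rival dropped out.
Limits in order: 77 (Orion) > 53 (Meridian) > 46 (Helix) > 40 (Alder)
Once the price passes $53, only Orion is left; the hammer falls at Meridian's limit of $53.

Orion wins at $53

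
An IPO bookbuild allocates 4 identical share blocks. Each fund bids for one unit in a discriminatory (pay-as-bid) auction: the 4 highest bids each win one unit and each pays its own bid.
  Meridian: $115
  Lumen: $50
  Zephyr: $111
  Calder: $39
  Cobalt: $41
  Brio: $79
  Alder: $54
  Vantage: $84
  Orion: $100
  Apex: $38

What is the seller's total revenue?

Total revenue: $410

Ordering the bids: 115 (Meridian), 111 (Zephyr), 100 (Orion), 84 (Vantage), 79 (Brio), 54 (Alder), …
Winners (4 units): Meridian, Zephyr, Orion, Vantage.
Total revenue = 115 + 111 + 100 + 84 = $410.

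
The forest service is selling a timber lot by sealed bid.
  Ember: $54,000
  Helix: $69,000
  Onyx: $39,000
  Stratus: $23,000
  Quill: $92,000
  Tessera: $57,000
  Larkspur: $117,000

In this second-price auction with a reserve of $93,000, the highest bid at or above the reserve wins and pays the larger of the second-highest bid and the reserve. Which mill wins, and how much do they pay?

Second-price auction with a reserve of $93,000: the highest bid at or above the reserve wins and pays the larger of the second-highest bid and the reserve.
Bids in order: 117,000 (Larkspur) > 92,000 (Quill) > 69,000 (Helix) > 57,000 (Tessera) > 54,000 (Ember) > 39,000 (Onyx) > …
Highest eligible bid: Larkspur at $117,000.
max(second-highest $92,000, reserve $93,000) = $93,000.

Larkspur pays $93,000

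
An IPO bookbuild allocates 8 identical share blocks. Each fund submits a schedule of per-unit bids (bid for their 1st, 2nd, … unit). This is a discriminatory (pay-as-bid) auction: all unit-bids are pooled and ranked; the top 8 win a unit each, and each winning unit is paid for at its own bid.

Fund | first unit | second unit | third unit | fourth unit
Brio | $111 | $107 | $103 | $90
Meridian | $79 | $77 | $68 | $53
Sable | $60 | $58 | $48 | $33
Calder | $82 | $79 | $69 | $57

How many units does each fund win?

Brio 4, Calder 2, Meridian 2

All unit-bids, highest first — top 8: 111 (Brio-1), 107 (Brio-2), 103 (Brio-3), 90 (Brio-4), 82 (Calder-1), 79 (Meridian-1), 79 (Calder-2), 77 (Meridian-2)
Next rejected bid: $69 (not a price — pay-as-bid).
Allocation: Brio 4, Calder 2, Meridian 2.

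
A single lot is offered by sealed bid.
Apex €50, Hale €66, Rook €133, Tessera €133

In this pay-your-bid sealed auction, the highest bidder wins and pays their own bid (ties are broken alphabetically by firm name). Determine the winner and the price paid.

Rook pays €133

Bids in order: 133 (Rook) > 133 (Tessera) > 66 (Hale) > 50 (Apex)
Tie at €133 → Rook wins by tie-break.
First-price: Rook pays what they bid, €133.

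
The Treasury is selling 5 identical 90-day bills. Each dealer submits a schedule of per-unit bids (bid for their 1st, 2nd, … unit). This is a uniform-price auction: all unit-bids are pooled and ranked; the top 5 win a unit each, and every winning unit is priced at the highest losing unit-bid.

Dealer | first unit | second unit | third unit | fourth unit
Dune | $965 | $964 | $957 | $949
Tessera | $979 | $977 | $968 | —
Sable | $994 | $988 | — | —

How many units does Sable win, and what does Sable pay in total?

Sable: 2 units, pays $1,930

All unit-bids, highest first — top 5: 994 (Sable-1), 988 (Sable-2), 979 (Tessera-1), 977 (Tessera-2), 968 (Tessera-3)
Highest rejected unit-bid = $965.
Sable wins 2 unit(s) at $965 each.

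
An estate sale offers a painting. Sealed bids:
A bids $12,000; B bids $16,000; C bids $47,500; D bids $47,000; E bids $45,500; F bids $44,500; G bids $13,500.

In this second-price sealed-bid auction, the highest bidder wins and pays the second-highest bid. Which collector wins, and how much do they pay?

Bids in order: 47,500 (C) > 47,000 (D) > 45,500 (E) > 44,500 (F) > 16,000 (B) > 13,500 (G) > …
Second-price: C pays D's bid of $47,000.

C pays $47,000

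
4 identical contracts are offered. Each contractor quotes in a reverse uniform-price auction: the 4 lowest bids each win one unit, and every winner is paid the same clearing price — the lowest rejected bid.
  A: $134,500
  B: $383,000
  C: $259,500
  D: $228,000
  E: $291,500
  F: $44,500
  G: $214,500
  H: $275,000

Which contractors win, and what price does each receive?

F, A, G, D; each is paid $259,500

Bids ranked low→high: 44,500 (F), 134,500 (A), 214,500 (G), 228,000 (D), 259,500 (C), 275,000 (H), …
Lowest 4: F, A, G, D.
Lowest unsuccessful bid: $259,500 → clearing price.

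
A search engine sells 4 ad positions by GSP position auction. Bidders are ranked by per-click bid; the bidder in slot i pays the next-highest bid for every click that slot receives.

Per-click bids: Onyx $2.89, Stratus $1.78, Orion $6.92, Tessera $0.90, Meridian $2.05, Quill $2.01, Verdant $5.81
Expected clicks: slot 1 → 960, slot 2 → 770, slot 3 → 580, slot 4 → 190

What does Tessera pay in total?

Tessera pays $0.00

Ranked by bid: $6.92 (Orion) > $5.81 (Verdant) > $2.89 (Onyx) > $2.05 (Meridian) > $2.01 (Quill) > …
Tessera ranks below slot 4 → no slot, pays nothing.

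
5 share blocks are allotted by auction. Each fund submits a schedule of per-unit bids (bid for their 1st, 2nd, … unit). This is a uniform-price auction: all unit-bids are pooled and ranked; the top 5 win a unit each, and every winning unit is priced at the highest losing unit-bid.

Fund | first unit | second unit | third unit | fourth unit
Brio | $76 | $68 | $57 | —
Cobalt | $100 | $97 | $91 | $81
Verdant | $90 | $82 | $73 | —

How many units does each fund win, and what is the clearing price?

Merging the schedules and taking the best 5: 100 (Cobalt-1), 97 (Cobalt-2), 91 (Cobalt-3), 90 (Verdant-1), 82 (Verdant-2)
Highest rejected unit-bid = $81.
Allocation: Cobalt 3, Verdant 2.

Cobalt 3, Verdant 2; clearing price $81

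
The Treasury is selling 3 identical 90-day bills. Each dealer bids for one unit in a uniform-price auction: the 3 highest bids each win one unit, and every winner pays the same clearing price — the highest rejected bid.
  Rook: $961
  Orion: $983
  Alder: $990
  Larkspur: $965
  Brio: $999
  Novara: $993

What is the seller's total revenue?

Bids ranked high→low: 999 (Brio), 993 (Novara), 990 (Alder), 983 (Orion), 965 (Larkspur), …
Winners (3 units): Brio, Novara, Alder.
Highest unsuccessful bid: $983 → clearing price.
Total revenue = 3 × $983 = $2,949.

Total revenue: $2,949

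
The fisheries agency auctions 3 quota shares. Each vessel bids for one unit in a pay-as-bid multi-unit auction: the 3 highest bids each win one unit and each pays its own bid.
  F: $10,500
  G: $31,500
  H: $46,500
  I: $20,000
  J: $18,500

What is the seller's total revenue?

Total revenue: $98,000

Bids ranked high→low: 46,500 (H), 31,500 (G), 20,000 (I), 18,500 (J), 10,500 (F)
Winners (3 units): H, G, I.
Total revenue = 46,500 + 31,500 + 20,000 = $98,000.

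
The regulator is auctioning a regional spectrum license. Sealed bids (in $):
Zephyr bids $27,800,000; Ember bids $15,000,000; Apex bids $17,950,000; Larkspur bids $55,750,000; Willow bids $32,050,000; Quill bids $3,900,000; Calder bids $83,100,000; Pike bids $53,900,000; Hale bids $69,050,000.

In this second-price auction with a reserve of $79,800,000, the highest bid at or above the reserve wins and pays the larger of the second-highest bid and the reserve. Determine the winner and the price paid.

Calder pays $79,800,000

Rule: the highest bid at or above the reserve wins and pays the larger of the second-highest bid and the reserve.
Bids ranked: 83,100,000 (Calder) > 69,050,000 (Hale) > 55,750,000 (Larkspur) > 53,900,000 (Pike) > 32,050,000 (Willow) > 27,800,000 (Zephyr) > …
Calder has the top bid at or above the reserve ($83,100,000).
Second-highest bid $69,050,000 is below the reserve $79,800,000, so the reserve binds → payment $79,800,000.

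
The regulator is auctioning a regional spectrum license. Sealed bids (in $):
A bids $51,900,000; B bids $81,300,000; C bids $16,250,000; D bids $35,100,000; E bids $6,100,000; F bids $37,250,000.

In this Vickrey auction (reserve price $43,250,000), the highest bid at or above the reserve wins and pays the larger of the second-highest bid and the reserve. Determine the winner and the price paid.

Sorting bids: 81,300,000 (B) > 51,900,000 (A) > 37,250,000 (F) > 35,100,000 (D) > 16,250,000 (C) > 6,100,000 (E)
Highest eligible bid: B at $81,300,000.
max(second-highest $51,900,000, reserve $43,250,000) = $51,900,000; the reserve does not bind.

B pays $51,900,000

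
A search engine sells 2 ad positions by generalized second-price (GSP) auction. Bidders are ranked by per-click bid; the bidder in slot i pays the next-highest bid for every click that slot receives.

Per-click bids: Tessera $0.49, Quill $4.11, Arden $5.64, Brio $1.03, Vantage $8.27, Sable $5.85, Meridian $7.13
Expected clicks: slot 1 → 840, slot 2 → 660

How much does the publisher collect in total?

Total revenue: $9850.20

Per-click bids in order: $8.27 (Vantage) > $7.13 (Meridian) > $5.85 (Sable) > …
Slot 1: Vantage pays $7.13 × 840 = $5989.20
Slot 2: Meridian pays $5.85 × 660 = $3861.00
Total = $9850.20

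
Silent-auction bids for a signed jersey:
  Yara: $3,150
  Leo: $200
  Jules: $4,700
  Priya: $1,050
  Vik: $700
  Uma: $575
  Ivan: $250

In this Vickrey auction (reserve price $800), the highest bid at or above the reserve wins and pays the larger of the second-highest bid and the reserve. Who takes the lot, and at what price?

Bids in order: 4,700 (Jules) > 3,150 (Yara) > 1,050 (Priya) > 700 (Vik) > 575 (Uma) > 250 (Ivan) > …
Highest eligible bid: Jules at $4,700.
max(second-highest $3,150, reserve $800) = $3,150; the reserve does not bind.

Jules pays $3,150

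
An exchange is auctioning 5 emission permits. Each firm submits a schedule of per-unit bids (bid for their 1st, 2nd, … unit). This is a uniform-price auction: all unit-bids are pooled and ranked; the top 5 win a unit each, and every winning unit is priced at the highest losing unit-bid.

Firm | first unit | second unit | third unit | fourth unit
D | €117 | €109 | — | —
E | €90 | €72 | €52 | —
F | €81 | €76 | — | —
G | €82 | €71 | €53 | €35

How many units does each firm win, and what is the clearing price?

Pooled unit-bids ranked (top 5): 117 (D-1), 109 (D-2), 90 (E-1), 82 (G-1), 81 (F-1)
Highest rejected unit-bid = €76.
Allocation: D 2, E 1, F 1, G 1.

D 2, E 1, F 1, G 1; clearing price €76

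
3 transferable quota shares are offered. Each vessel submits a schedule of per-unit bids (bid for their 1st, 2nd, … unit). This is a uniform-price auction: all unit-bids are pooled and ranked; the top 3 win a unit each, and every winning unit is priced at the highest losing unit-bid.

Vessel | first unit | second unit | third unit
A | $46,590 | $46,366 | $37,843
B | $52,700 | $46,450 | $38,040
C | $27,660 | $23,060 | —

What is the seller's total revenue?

Total revenue: $139,098

All unit-bids, highest first — top 3: 52,700 (B-1), 46,590 (A-1), 46,450 (B-2)
Highest rejected unit-bid = $46,366.
Allocation: A 1, B 2. Every unit priced at $46,366.
Revenue = 3 × 46,366 = $139,098.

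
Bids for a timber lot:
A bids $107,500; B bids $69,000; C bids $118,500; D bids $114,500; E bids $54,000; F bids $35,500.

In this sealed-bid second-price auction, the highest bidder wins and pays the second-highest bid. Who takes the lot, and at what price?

C pays $114,500

Bids ranked: 118,500 (C) > 114,500 (D) > 107,500 (A) > 69,000 (B) > 54,000 (E) > 35,500 (F)
C is highest; pays the second-highest bid, $114,500.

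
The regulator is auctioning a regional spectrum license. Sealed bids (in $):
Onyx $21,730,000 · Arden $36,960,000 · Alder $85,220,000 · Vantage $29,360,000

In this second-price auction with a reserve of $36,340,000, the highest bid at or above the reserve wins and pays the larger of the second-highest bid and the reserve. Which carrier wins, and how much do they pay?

Alder pays $36,960,000

Bids ranked: 85,220,000 (Alder) > 36,960,000 (Arden) > 29,360,000 (Vantage) > 21,730,000 (Onyx)
Alder has the top bid at or above the reserve ($85,220,000).
Second-highest bid $36,960,000 exceeds the reserve $36,340,000 → payment $36,960,000.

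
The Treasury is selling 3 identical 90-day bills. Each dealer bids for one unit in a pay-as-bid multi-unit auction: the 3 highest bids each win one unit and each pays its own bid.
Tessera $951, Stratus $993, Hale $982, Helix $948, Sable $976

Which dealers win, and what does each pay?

Stratus $993, Hale $982, Sable $976

Bids ranked high→low: 993 (Stratus), 982 (Hale), 976 (Sable), 951 (Tessera), 948 (Helix)
Top 3: Stratus, Hale, Sable.
Each winner pays its own bid: Stratus $993, Hale $982, Sable $976.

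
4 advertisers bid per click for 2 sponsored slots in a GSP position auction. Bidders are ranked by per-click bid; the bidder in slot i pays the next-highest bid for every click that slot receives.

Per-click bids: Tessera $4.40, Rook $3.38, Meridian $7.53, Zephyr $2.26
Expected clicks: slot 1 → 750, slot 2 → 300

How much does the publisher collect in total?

Total revenue: $4314.00

Ranked by bid: $7.53 (Meridian) > $4.40 (Tessera) > $3.38 (Rook) > …
Slot 1: Meridian pays $4.40 × 750 = $3300.00
Slot 2: Tessera pays $3.38 × 300 = $1014.00
Total = $4314.00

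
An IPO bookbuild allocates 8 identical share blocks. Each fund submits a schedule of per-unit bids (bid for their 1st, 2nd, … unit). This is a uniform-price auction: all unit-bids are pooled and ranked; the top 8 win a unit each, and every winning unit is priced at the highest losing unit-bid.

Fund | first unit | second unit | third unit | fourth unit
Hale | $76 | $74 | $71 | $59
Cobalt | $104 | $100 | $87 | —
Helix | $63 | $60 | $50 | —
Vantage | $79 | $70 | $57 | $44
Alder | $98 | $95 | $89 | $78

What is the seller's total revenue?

Merging the schedules and taking the best 8: 104 (Cobalt-1), 100 (Cobalt-2), 98 (Alder-1), 95 (Alder-2), 89 (Alder-3), 87 (Cobalt-3), 79 (Vantage-1), 78 (Alder-4)
First bid not allocated: $76.
Allocation: Alder 4, Cobalt 3, Vantage 1. Every unit priced at $76.
Revenue = 8 × 76 = $608.

Total revenue: $608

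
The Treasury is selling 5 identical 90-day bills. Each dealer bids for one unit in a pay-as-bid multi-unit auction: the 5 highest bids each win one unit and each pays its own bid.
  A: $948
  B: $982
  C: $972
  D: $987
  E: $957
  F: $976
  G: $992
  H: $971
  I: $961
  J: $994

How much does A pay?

Sorting: 994 (J), 992 (G), 987 (D), 982 (B), 976 (F), 972 (C), 971 (H), …
Winners (5 units): J, G, D, B, F.
A does not win → $0.

A pays $0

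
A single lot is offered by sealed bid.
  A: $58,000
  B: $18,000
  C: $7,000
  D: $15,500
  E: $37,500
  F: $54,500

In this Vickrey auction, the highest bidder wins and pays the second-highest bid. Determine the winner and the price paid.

A pays $54,500

Bids ranked: 58,000 (A) > 54,500 (F) > 37,500 (E) > 18,000 (B) > 15,500 (D) > 7,000 (C)
A is highest; pays the second-highest bid, $54,500.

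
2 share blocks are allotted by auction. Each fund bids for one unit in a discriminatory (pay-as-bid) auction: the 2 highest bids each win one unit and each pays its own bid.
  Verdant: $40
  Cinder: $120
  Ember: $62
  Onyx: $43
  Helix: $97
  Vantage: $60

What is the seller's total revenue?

Sorting: 120 (Cinder), 97 (Helix), 62 (Ember), 60 (Vantage), …
Winners (2 units): Cinder, Helix.
Total revenue = 120 + 97 = $217.

Total revenue: $217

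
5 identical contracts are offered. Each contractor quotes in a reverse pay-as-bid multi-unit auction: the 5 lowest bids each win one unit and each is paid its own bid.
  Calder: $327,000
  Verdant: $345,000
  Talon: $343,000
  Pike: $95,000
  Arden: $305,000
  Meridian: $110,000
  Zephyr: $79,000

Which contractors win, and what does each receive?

Sorting: 79,000 (Zephyr), 95,000 (Pike), 110,000 (Meridian), 305,000 (Arden), 327,000 (Calder), 343,000 (Talon), 345,000 (Verdant)
The 5 lowest are Zephyr, Pike, Meridian, Arden, Calder.
Each winner is paid its own bid: Zephyr $79,000, Pike $95,000, Meridian $110,000, Arden $305,000, Calder $327,000.

Zephyr $79,000, Pike $95,000, Meridian $110,000, Arden $305,000, Calder $327,000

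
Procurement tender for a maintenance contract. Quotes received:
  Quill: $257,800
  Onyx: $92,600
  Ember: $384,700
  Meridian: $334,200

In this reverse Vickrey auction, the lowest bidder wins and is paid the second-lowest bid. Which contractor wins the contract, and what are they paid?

Sorting bids: 92,600 (Onyx) < 257,800 (Quill) < 334,200 (Meridian) < 384,700 (Ember)
Second-price: Onyx is paid Quill's bid of $257,800.

Onyx is paid $257,800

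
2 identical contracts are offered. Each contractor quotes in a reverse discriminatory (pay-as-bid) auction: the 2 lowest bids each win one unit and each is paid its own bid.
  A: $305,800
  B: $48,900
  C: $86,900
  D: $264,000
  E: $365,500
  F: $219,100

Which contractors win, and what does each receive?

B $48,900, C $86,900

Bids ranked low→high: 48,900 (B), 86,900 (C), 219,100 (F), 264,000 (D), …
The 2 lowest are B, C.
Each winner is paid its own bid: B $48,900, C $86,900.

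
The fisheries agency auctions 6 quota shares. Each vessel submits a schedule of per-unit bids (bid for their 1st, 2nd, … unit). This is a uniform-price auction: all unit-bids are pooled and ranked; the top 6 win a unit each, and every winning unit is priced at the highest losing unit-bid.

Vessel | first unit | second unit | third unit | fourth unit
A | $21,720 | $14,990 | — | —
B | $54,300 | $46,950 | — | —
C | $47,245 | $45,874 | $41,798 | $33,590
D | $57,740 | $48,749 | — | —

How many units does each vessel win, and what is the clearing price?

B 2, C 2, D 2; clearing price $41,798

Pooled unit-bids ranked (top 6): 57,740 (D-1), 54,300 (B-1), 48,749 (D-2), 47,245 (C-1), 46,950 (B-2), 45,874 (C-2)
First bid not allocated: $41,798.
Allocation: B 2, C 2, D 2.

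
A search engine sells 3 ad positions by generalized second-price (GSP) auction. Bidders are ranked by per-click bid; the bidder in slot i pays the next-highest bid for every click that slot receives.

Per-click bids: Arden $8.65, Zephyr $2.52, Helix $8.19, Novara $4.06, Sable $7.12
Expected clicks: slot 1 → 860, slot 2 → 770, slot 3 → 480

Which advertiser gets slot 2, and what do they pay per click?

Helix; $7.12 per click

Per-click bids in order: $8.65 (Arden) > $8.19 (Helix) > $7.12 (Sable) > $4.06 (Novara) > …
Slot 2 goes to the second-ranked bidder, Helix, who pays the next bid down: $7.12/click.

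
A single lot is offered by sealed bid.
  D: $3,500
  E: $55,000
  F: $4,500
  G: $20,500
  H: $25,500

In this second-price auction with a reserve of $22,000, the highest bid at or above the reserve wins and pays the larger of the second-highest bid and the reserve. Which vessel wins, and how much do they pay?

E pays $25,500

Bids in order: 55,000 (E) > 25,500 (H) > 20,500 (G) > 4,500 (F) > 3,500 (D)
E has the top bid at or above the reserve ($55,000).
Second-highest bid $25,500 exceeds the reserve $22,000 → payment $25,500.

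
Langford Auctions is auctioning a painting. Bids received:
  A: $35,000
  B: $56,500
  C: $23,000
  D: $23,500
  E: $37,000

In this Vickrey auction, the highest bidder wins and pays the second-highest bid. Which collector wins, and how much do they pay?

Vickrey auction: the highest bidder wins and pays the second-highest bid.
Bids in order: 56,500 (B) > 37,000 (E) > 35,000 (A) > 23,500 (D) > 23,000 (C)
B wins with the highest bid; price is set by the runner-up at $37,000.

B pays $37,000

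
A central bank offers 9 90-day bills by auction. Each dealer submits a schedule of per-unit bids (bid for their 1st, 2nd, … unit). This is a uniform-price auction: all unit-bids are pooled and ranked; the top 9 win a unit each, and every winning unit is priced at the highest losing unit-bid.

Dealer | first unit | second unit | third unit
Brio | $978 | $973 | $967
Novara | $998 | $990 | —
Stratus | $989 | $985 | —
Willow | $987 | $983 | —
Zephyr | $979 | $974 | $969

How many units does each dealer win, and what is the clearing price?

Merging the schedules and taking the best 9: 998 (Novara-1), 990 (Novara-2), 989 (Stratus-1), 987 (Willow-1), 985 (Stratus-2), 983 (Willow-2), 979 (Zephyr-1), 978 (Brio-1), 974 (Zephyr-2)
Highest rejected unit-bid = $973.
Allocation: Brio 1, Novara 2, Stratus 2, Willow 2, Zephyr 2.

Brio 1, Novara 2, Stratus 2, Willow 2, Zephyr 2; clearing price $973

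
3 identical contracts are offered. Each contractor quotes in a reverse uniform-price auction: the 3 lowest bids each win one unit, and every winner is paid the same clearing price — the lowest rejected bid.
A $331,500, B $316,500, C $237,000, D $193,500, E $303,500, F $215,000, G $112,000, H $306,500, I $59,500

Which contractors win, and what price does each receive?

I, G, D; each is paid $215,000

Bids ranked low→high: 59,500 (I), 112,000 (G), 193,500 (D), 215,000 (F), 237,000 (C), …
Lowest 3: I, G, D.
Clearing price = lowest rejected bid = $215,000.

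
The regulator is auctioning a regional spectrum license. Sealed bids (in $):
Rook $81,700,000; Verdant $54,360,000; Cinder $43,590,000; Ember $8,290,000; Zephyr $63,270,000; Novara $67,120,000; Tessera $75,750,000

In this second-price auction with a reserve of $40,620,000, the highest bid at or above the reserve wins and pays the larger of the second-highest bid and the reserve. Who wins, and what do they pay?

Sorting bids: 81,700,000 (Rook) > 75,750,000 (Tessera) > 67,120,000 (Novara) > 63,270,000 (Zephyr) > 54,360,000 (Verdant) > 43,590,000 (Cinder) > …
Highest eligible bid: Rook at $81,700,000.
Second-highest bid $75,750,000 exceeds the reserve $40,620,000 → payment $75,750,000.

Rook pays $75,750,000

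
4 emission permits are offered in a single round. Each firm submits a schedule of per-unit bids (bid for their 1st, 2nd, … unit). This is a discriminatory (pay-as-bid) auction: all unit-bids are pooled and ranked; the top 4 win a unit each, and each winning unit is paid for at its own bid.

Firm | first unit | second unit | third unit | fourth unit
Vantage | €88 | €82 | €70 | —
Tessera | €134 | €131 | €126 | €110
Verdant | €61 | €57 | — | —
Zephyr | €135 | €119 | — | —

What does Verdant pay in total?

Verdant pays €0

All unit-bids, highest first — top 4: 135 (Zephyr-1), 134 (Tessera-1), 131 (Tessera-2), 126 (Tessera-3)
Next rejected bid: €119 (not a price — pay-as-bid).
Verdant wins no units.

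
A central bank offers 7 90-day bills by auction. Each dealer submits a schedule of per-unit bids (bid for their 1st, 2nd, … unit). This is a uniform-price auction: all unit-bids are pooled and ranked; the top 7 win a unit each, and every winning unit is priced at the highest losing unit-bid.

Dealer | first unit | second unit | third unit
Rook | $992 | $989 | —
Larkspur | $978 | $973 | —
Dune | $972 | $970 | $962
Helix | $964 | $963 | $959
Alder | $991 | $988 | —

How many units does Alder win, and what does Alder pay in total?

All unit-bids, highest first — top 7: 992 (Rook-1), 991 (Alder-1), 989 (Rook-2), 988 (Alder-2), 978 (Larkspur-1), 973 (Larkspur-2), 972 (Dune-1)
The (k+1)-th unit-bid is $970.
Alder wins 2 unit(s) at $970 each.

Alder: 2 units, pays $1,940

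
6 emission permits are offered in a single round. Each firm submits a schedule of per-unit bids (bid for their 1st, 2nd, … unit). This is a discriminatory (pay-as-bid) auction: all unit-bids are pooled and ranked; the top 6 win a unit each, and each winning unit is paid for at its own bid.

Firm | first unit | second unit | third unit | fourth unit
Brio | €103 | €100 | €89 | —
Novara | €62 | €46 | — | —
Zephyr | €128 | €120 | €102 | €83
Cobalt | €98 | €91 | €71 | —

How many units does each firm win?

Brio 2, Cobalt 1, Zephyr 3

All unit-bids, highest first — top 6: 128 (Zephyr-1), 120 (Zephyr-2), 103 (Brio-1), 102 (Zephyr-3), 100 (Brio-2), 98 (Cobalt-1)
Next rejected bid: €91 (not a price — pay-as-bid).
Allocation: Brio 2, Cobalt 1, Zephyr 3.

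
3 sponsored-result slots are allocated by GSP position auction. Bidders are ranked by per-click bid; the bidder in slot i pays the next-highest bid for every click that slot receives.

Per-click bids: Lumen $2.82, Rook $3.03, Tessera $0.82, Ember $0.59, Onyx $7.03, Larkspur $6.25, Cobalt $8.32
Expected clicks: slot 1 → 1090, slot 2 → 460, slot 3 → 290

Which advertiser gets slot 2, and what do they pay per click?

Per-click bids in order: $8.32 (Cobalt) > $7.03 (Onyx) > $6.25 (Larkspur) > $3.03 (Rook) > …
Slot 2 goes to the second-ranked bidder, Onyx, who pays the next bid down: $6.25/click.

Onyx; $6.25 per click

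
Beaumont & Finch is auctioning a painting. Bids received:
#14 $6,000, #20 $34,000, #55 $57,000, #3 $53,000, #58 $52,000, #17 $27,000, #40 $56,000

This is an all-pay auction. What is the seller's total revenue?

Bids ranked: 57,000 (#55) > 56,000 (#40) > 53,000 (#3) > 52,000 (#58) > 34,000 (#20) > 27,000 (#17) > …
Every bidder forfeits their bid regardless of winning.
Revenue = 6,000 + 34,000 + 57,000 + 53,000 + 52,000 + 27,000 + 56,000 = $285,000.

Total revenue: $285,000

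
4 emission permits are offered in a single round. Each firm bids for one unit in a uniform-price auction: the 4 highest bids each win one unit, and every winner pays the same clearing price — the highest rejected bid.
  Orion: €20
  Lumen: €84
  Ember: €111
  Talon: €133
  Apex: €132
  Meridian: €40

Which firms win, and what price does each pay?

Bids ranked high→low: 133 (Talon), 132 (Apex), 111 (Ember), 84 (Lumen), 40 (Meridian), 20 (Orion)
Top 4: Talon, Apex, Ember, Lumen.
Highest unsuccessful bid: €40 → clearing price.

Talon, Apex, Ember, Lumen; each pays €40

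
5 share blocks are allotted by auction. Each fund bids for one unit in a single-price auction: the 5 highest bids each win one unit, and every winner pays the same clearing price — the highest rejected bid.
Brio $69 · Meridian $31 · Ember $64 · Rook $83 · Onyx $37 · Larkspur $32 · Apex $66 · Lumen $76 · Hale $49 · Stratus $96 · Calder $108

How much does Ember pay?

Ember pays $0

Sorting: 108 (Calder), 96 (Stratus), 83 (Rook), 76 (Lumen), 69 (Brio), 66 (Apex), 64 (Ember), …
Winners (5 units): Calder, Stratus, Rook, Lumen, Brio.
First losing bid is Apex's $66, which sets the uniform price.
Ember does not win → pays $0.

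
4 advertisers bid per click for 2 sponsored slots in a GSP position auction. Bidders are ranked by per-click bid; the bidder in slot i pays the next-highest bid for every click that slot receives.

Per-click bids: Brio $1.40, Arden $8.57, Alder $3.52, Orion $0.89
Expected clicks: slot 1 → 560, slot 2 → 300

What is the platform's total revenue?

Ranked by bid: $8.57 (Arden) > $3.52 (Alder) > $1.40 (Brio) > …
Slot 1: Arden pays $3.52 × 560 = $1971.20
Slot 2: Alder pays $1.40 × 300 = $420.00
Total = $2391.20

Total revenue: $2391.20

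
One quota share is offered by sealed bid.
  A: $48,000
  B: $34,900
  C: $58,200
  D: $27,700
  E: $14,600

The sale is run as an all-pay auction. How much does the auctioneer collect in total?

Total revenue: $183,400

Bids in order: 58,200 (C) > 48,000 (A) > 34,900 (B) > 27,700 (D) > 14,600 (E)
C wins with the top bid; all bids are sunk regardless.
Every bidder forfeits their bid regardless of winning.
Revenue = 48,000 + 34,900 + 58,200 + 27,700 + 14,600 = $183,400.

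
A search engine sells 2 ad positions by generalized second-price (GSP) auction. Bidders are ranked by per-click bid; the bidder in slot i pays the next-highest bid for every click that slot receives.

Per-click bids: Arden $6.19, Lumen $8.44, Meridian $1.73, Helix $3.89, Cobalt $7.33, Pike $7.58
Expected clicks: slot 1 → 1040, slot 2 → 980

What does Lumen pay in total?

Per-click bids in order: $8.44 (Lumen) > $7.58 (Pike) > $7.33 (Cobalt) > …
Lumen holds slot 1 → pays next bid $7.58 × 1040 clicks = $7883.20.

Lumen pays $7883.20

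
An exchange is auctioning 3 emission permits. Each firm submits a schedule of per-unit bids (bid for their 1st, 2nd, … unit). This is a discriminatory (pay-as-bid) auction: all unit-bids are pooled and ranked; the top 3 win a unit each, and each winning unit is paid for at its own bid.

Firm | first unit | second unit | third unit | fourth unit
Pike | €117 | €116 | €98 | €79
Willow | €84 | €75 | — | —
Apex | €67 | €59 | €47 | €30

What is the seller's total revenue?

Pooled unit-bids ranked (top 3): 117 (Pike-1), 116 (Pike-2), 98 (Pike-3)
Next rejected bid: €84 (not a price — pay-as-bid).
Each winning unit pays its own bid.
Revenue = 117 + 116 + 98 = €331.

Total revenue: €331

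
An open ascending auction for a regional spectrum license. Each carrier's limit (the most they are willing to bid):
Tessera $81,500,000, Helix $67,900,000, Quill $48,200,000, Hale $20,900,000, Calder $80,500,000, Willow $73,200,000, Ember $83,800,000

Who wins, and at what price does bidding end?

Limits ranked: 83,800,000 (Ember) > 81,500,000 (Tessera) > 80,500,000 (Calder) > 73,200,000 (Willow) > 67,900,000 (Helix) > 48,200,000 (Quill) > …
Bidding ends when Tessera exits at $81,500,000; Ember takes it.

Ember wins at $81,500,000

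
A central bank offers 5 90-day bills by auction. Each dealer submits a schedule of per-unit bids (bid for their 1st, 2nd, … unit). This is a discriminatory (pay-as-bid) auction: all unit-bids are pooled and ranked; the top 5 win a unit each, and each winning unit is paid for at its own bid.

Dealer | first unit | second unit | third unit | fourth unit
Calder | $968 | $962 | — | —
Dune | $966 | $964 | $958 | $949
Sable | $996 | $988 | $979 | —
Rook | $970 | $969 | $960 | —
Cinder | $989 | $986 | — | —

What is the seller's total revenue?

Total revenue: $4,938

Pooled unit-bids ranked (top 5): 996 (Sable-1), 989 (Cinder-1), 988 (Sable-2), 986 (Cinder-2), 979 (Sable-3)
Next rejected bid: $970 (not a price — pay-as-bid).
Each winning unit pays its own bid.
Revenue = 996 + 989 + 988 + 986 + 979 = $4,938.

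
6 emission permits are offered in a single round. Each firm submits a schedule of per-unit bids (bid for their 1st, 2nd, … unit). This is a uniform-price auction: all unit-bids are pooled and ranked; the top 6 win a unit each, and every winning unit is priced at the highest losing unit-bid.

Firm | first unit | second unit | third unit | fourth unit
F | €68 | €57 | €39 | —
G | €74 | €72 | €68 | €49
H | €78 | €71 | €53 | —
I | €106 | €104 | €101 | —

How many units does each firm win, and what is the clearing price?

G 2, H 1, I 3; clearing price €71

All unit-bids, highest first — top 6: 106 (I-1), 104 (I-2), 101 (I-3), 78 (H-1), 74 (G-1), 72 (G-2)
First bid not allocated: €71.
Allocation: G 2, H 1, I 3.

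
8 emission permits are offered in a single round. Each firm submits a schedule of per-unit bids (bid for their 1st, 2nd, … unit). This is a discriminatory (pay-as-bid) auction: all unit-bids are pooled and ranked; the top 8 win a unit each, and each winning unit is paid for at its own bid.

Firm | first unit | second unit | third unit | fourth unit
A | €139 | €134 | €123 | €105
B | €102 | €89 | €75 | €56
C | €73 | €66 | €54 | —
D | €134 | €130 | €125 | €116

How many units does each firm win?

Merging the schedules and taking the best 8: 139 (A-1), 134 (A-2), 134 (D-1), 130 (D-2), 125 (D-3), 123 (A-3), 116 (D-4), 105 (A-4)
Next rejected bid: €102 (not a price — pay-as-bid).
Allocation: A 4, D 4.

A 4, D 4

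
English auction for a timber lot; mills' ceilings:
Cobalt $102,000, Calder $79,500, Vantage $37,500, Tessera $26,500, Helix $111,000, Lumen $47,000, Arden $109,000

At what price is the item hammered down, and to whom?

Rule: the price rises until one bidder remains; the winner pays the price at which the last rival dropped out.
Sorting limits: 111,000 (Helix) > 109,000 (Arden) > 102,000 (Cobalt) > 79,500 (Calder) > 47,000 (Lumen) > 37,500 (Vantage) > …
Once the price passes $109,000, only Helix is left; the hammer falls at Arden's limit of $109,000.

Helix wins at $109,000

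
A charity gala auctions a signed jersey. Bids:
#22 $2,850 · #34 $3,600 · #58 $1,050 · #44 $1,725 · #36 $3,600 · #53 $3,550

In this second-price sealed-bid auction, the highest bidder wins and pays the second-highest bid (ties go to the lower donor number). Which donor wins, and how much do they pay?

#34 pays $3,600

Bids ranked: 3,600 (#34) > 3,600 (#36) > 3,550 (#53) > 2,850 (#22) > 1,725 (#44) > 1,050 (#58)
Tie at $3,600 → #34 wins by tie-break.
Second-price: #34 pays #36's bid of $3,600.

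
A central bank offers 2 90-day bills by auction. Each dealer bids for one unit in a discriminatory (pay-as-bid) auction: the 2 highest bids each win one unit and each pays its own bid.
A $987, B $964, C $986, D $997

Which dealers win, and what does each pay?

Sorting: 997 (D), 987 (A), 986 (C), 964 (B)
The 2 highest are D, A.
Each winner pays its own bid: D $997, A $987.

D $997, A $987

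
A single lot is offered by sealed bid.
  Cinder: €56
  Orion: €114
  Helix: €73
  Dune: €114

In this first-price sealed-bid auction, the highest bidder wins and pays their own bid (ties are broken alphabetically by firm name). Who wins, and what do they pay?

Dune pays €114

Bids ranked: 114 (Dune) > 114 (Orion) > 73 (Helix) > 56 (Cinder)
Tie at €114 → Dune wins by tie-break.
Dune is highest → pays own bid, €114.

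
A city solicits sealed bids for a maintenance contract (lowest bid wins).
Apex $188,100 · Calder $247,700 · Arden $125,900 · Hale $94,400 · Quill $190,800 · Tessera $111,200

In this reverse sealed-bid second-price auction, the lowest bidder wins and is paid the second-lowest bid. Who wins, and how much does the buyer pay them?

Hale is paid $111,200

Bids ranked: 94,400 (Hale) < 111,200 (Tessera) < 125,900 (Arden) < 188,100 (Apex) < 190,800 (Quill) < 247,700 (Calder)
Second-price: Hale is paid Tessera's bid of $111,200.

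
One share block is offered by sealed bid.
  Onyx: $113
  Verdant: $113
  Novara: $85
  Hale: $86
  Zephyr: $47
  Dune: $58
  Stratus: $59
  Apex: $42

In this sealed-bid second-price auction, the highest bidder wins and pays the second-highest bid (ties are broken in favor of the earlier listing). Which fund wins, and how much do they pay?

Rule: the highest bidder wins and pays the second-highest bid.
Sorting bids: 113 (Onyx) > 113 (Verdant) > 86 (Hale) > 85 (Novara) > 59 (Stratus) > 58 (Dune) > …
Onyx and Verdant tie at $113; tie-break gives it to Onyx.
Onyx is highest; pays the second-highest bid, $113.

Onyx pays $113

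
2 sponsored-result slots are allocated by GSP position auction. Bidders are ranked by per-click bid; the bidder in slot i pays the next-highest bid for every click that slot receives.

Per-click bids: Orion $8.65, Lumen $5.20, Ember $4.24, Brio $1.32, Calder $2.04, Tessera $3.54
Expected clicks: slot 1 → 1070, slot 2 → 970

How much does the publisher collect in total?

Sorting advertisers: $8.65 (Orion) > $5.20 (Lumen) > $4.24 (Ember) > …
Slot 1: Orion pays $5.20 × 1070 = $5564.00
Slot 2: Lumen pays $4.24 × 970 = $4112.80
Total = $9676.80

Total revenue: $9676.80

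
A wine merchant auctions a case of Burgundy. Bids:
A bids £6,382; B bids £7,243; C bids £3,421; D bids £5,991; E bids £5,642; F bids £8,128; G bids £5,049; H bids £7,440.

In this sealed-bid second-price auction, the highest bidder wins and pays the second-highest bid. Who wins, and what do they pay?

Rule: the highest bidder wins and pays the second-highest bid.
Bids ranked: 8,128 (F) > 7,440 (H) > 7,243 (B) > 6,382 (A) > 5,991 (D) > 5,642 (E) > …
Second-price: F pays H's bid of £7,440.

F pays £7,440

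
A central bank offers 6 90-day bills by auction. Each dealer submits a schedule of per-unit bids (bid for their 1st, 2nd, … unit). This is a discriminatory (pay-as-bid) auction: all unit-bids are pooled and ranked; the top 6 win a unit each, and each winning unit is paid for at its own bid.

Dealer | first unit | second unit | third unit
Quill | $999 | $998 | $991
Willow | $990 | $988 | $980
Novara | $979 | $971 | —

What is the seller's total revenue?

Total revenue: $5,946

Pooled unit-bids ranked (top 6): 999 (Quill-1), 998 (Quill-2), 991 (Quill-3), 990 (Willow-1), 988 (Willow-2), 980 (Willow-3)
Next rejected bid: $979 (not a price — pay-as-bid).
Each winning unit pays its own bid.
Revenue = 999 + 998 + 991 + 990 + 988 + 980 = $5,946.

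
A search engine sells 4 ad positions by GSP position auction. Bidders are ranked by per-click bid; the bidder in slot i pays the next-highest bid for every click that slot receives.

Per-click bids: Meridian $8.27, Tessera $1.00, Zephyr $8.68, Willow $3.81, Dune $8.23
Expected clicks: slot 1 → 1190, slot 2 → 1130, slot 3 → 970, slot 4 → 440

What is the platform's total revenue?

Total revenue: $23276.90

Sorting advertisers: $8.68 (Zephyr) > $8.27 (Meridian) > $8.23 (Dune) > $3.81 (Willow) > $1.00 (Tessera)
Slot 1: Zephyr pays $8.27 × 1190 = $9841.30
Slot 2: Meridian pays $8.23 × 1130 = $9299.90
Slot 3: Dune pays $3.81 × 970 = $3695.70
Slot 4: Willow pays $1.00 × 440 = $440.00
Total = $23276.90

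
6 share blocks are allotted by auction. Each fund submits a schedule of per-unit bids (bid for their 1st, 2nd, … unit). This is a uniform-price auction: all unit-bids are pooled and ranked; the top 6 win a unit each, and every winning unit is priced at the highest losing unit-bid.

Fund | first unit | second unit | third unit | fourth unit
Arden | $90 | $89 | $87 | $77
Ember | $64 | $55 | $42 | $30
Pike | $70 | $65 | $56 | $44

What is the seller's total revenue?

Total revenue: $384

All unit-bids, highest first — top 6: 90 (Arden-1), 89 (Arden-2), 87 (Arden-3), 77 (Arden-4), 70 (Pike-1), 65 (Pike-2)
The (k+1)-th unit-bid is $64.
Allocation: Arden 4, Pike 2. Every unit priced at $64.
Revenue = 6 × 64 = $384.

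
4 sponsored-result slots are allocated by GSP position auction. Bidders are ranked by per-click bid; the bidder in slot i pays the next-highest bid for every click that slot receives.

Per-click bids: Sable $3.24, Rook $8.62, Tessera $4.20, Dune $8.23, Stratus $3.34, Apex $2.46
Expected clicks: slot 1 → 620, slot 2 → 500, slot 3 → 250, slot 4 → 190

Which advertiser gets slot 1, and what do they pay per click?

Rook; $8.23 per click

Per-click bids in order: $8.62 (Rook) > $8.23 (Dune) > $4.20 (Tessera) > $3.34 (Stratus) > $3.24 (Sable) > …
Slot 1 goes to the first-ranked bidder, Rook, who pays the next bid down: $8.23/click.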